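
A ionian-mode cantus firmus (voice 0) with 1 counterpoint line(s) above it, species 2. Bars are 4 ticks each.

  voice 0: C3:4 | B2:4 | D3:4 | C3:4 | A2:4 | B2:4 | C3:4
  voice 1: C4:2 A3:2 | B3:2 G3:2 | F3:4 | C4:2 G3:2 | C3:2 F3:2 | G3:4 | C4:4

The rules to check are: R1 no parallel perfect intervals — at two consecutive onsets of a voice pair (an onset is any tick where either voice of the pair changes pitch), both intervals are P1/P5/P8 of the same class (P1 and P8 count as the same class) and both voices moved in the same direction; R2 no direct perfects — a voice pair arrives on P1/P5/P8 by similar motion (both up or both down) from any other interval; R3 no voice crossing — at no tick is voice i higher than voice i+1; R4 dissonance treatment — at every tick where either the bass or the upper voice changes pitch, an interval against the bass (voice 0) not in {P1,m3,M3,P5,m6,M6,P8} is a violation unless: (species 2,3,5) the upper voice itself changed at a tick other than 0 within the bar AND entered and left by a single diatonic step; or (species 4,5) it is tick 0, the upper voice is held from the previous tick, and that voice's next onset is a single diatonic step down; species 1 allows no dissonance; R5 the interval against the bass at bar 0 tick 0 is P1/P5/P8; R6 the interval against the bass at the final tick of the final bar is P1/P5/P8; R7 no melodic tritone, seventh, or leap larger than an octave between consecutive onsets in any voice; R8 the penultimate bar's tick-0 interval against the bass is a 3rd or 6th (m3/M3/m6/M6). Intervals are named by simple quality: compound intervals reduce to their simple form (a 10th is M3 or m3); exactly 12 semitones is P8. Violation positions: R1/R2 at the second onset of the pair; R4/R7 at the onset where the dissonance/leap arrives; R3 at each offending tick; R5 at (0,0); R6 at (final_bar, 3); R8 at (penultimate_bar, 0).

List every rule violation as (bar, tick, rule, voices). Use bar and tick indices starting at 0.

(6, 0, R2, (0, 1))

bar 0: v0=C3 v1=C4 downbeat P8
bar 1: v0=B2 v1=B3 downbeat P8
bar 2: v0=D3 v1=F3 downbeat m3
bar 3: v0=C3 v1=C4 downbeat P8
bar 4: v0=A2 v1=C3 downbeat m3
bar 5: v0=B2 v1=G3 downbeat m6
bar 6: v0=C3 v1=C4 downbeat P8
  -> R2 @ bar 6 tick 0 v(0, 1): B2/G3 m6 -> C3/C4 P8 similar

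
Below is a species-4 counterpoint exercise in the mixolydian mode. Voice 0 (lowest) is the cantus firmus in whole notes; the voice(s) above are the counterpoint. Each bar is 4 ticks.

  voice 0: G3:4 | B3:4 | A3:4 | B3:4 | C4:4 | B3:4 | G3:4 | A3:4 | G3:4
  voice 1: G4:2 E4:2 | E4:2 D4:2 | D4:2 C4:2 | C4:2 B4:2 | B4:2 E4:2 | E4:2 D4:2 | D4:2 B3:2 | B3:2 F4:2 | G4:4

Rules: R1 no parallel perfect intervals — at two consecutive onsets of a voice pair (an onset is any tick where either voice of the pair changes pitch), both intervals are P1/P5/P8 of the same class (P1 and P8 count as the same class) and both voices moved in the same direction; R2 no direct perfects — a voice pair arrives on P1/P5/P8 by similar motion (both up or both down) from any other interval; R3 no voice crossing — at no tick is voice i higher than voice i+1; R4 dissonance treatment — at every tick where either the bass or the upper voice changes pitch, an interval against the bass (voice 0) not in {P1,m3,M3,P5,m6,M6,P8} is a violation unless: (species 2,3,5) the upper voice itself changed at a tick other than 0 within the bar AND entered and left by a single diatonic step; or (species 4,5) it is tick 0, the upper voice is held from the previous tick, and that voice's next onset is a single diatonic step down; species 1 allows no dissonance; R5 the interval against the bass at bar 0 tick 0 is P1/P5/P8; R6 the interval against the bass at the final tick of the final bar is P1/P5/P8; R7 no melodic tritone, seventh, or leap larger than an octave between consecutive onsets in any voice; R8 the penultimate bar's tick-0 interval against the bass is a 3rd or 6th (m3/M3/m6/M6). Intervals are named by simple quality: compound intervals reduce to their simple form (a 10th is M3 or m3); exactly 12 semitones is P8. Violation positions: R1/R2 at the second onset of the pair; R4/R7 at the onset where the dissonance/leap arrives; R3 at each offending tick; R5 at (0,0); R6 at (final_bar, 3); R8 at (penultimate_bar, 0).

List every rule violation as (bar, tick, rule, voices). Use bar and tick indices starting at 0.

(3, 0, R4, (0, 1))
(3, 2, R7, (1,))
(4, 0, R4, (0, 1))
(7, 0, R4, (0, 1))
(7, 0, R8, (0, 1))
(7, 2, R7, (1,))

bar 0: v0=G3 v1=G4 downbeat P8
bar 1: v0=B3 v1=E4 downbeat P4
bar 2: v0=A3 v1=D4 downbeat P4
bar 3: v0=B3 v1=C4 downbeat m2
bar 4: v0=C4 v1=B4 downbeat M7
bar 5: v0=B3 v1=E4 downbeat P4
bar 6: v0=G3 v1=D4 downbeat P5
bar 7: v0=A3 v1=B3 downbeat M2
bar 8: v0=G3 v1=G4 downbeat P8
  -> R4 @ bar 3 tick 0 v(0, 1): B3/C4 m2 untreated
  -> R7 @ bar 3 tick 2 v(1,): C4->B4 leap 11st
  -> R4 @ bar 4 tick 0 v(0, 1): C4/B4 M7 untreated
  -> R4 @ bar 7 tick 0 v(0, 1): A3/B3 M2 untreated
  -> R8 @ bar 7 tick 0 v(0, 1): penult M2 not 3rd/6th
  -> R7 @ bar 7 tick 2 v(1,): B3->F4 leap 6st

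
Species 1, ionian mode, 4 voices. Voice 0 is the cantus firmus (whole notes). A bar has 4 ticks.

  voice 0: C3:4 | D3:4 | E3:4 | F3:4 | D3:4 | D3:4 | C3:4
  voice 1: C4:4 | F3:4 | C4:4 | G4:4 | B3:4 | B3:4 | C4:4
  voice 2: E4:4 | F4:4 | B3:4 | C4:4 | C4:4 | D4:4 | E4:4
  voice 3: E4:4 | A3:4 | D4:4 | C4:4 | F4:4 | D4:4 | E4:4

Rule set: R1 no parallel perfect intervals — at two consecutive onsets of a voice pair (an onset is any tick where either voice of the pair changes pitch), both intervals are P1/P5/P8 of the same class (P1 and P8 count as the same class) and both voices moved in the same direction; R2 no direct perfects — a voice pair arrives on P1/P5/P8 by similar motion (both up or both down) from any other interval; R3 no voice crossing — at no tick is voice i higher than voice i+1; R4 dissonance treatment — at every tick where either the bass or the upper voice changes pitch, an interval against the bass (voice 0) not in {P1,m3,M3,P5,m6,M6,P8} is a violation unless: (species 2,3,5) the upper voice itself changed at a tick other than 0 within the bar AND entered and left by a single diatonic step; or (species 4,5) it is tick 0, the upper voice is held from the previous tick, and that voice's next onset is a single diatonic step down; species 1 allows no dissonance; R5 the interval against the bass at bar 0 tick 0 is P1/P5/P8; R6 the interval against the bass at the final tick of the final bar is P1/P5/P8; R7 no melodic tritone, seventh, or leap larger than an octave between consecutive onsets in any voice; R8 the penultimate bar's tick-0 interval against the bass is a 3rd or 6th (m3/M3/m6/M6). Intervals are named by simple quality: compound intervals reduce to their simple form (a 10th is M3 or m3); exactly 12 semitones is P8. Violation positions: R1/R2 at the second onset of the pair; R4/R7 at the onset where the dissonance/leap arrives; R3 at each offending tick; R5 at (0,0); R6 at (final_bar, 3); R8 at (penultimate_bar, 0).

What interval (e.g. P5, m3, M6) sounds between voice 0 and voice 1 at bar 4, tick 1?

M6

voice 0=D3 voice 1=B3 -> M6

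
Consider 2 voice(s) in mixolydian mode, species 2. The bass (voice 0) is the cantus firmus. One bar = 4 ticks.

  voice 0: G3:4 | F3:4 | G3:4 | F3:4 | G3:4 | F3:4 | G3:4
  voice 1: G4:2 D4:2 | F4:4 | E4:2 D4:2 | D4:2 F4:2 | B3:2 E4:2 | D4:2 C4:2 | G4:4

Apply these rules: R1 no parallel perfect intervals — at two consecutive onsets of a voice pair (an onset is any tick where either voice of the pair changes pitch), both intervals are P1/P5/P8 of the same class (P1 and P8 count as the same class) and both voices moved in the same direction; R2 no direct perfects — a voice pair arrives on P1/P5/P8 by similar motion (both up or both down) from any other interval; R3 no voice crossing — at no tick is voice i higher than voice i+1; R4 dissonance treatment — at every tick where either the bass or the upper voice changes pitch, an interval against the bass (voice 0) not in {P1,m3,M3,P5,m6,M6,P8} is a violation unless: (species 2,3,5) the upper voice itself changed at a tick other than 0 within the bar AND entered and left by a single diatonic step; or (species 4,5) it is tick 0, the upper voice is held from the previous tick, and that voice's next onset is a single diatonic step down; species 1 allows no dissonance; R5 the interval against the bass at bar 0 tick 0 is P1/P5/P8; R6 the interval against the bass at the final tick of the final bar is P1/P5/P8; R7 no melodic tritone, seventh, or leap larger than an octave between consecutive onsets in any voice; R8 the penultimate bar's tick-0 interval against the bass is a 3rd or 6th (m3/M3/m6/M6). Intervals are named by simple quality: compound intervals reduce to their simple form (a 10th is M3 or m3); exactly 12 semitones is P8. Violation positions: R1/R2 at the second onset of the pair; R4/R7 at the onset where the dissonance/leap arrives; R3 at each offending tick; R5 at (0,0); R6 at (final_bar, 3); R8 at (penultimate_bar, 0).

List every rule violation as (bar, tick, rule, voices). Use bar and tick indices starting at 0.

bar 0: v0=G3 v1=G4 downbeat P8
bar 1: v0=F3 v1=F4 downbeat P8
bar 2: v0=G3 v1=E4 downbeat M6
bar 3: v0=F3 v1=D4 downbeat M6
bar 4: v0=G3 v1=B3 downbeat M3
bar 5: v0=F3 v1=D4 downbeat M6
bar 6: v0=G3 v1=G4 downbeat P8
  -> R7 @ bar 4 tick 0 v(1,): F4->B3 leap 6st
  -> R2 @ bar 6 tick 0 v(0, 1): F3/C4 P5 -> G3/G4 P8 similar

(4, 0, R7, (1,))
(6, 0, R2, (0, 1))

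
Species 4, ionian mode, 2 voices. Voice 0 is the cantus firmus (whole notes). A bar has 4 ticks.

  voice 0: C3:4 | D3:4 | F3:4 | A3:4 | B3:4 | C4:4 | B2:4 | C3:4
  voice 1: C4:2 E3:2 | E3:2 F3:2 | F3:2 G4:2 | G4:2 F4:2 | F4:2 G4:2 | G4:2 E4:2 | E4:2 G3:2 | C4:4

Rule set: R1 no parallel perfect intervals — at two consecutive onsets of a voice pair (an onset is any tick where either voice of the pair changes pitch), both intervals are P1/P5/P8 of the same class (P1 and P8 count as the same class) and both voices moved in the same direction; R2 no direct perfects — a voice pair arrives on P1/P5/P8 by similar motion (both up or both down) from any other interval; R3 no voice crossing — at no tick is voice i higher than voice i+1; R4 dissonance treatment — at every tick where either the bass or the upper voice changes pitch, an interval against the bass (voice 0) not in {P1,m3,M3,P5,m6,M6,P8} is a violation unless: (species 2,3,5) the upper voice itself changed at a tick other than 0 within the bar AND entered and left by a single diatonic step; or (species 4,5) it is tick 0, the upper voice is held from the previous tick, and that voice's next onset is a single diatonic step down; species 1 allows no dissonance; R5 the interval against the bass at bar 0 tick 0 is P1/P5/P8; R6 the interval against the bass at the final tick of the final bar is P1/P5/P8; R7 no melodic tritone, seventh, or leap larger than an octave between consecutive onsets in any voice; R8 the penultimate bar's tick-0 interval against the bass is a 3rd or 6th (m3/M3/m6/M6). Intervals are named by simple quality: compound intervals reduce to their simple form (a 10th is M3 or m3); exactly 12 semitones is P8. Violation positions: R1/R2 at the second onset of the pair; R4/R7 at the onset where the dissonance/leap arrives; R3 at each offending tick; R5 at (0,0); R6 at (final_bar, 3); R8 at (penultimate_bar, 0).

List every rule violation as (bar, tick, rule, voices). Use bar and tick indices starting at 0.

bar 0: v0=C3 v1=C4 downbeat P8
bar 1: v0=D3 v1=E3 downbeat M2
bar 2: v0=F3 v1=F3 downbeat P1
bar 3: v0=A3 v1=G4 downbeat m7
bar 4: v0=B3 v1=F4 downbeat TT
bar 5: v0=C4 v1=G4 downbeat P5
bar 6: v0=B2 v1=E4 downbeat P4
bar 7: v0=C3 v1=C4 downbeat P8
  -> R4 @ bar 1 tick 0 v(0, 1): D3/E3 M2 untreated
  -> R4 @ bar 2 tick 2 v(0, 1): F3/G4 M2 untreated
  -> R7 @ bar 2 tick 2 v(1,): F3->G4 leap 14st
  -> R4 @ bar 4 tick 0 v(0, 1): B3/F4 TT untreated
  -> R4 @ bar 6 tick 0 v(0, 1): B2/E4 P4 untreated
  -> R7 @ bar 6 tick 0 v(0,): C4->B2 leap 13st
  -> R8 @ bar 6 tick 0 v(0, 1): penult P4 not 3rd/6th
  -> R2 @ bar 7 tick 0 v(0, 1): B2/G3 m6 -> C3/C4 P8 similar

(1, 0, R4, (0, 1))
(2, 2, R4, (0, 1))
(2, 2, R7, (1,))
(4, 0, R4, (0, 1))
(6, 0, R4, (0, 1))
(6, 0, R7, (0,))
(6, 0, R8, (0, 1))
(7, 0, R2, (0, 1))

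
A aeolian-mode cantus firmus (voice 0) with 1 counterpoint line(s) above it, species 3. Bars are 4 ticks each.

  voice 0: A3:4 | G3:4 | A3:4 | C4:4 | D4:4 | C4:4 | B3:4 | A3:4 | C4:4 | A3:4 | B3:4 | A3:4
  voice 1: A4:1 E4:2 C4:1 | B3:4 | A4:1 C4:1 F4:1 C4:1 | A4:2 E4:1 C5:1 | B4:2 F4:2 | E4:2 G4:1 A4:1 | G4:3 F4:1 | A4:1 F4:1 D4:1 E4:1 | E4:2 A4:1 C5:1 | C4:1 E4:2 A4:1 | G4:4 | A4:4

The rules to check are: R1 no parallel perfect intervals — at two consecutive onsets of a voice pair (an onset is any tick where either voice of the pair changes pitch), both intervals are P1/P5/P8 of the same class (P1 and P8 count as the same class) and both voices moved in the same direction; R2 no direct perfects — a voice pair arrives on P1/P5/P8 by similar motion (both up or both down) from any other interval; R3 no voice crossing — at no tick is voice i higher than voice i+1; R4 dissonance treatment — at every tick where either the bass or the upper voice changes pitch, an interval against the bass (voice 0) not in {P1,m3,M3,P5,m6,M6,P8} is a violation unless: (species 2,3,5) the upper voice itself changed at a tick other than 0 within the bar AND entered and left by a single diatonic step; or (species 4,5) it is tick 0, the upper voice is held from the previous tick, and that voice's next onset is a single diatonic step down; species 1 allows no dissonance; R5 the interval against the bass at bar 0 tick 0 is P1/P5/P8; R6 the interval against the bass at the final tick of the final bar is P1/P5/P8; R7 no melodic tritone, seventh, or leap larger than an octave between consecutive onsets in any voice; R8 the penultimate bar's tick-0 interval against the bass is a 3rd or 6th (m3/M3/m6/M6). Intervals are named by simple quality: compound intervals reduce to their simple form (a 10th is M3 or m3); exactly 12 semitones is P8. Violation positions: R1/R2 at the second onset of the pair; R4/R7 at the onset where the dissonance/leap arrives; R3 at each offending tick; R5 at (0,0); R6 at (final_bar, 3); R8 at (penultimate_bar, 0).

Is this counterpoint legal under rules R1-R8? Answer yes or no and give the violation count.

No (5 violations)

bar 0: v0=A3 v1=A4 (P8)
bar 1: v0=G3 v1=B3 (M3)
bar 2: v0=A3 v1=A4 (P8)
bar 3: v0=C4 v1=A4 (M6)
bar 4: v0=D4 v1=B4 (M6)
bar 5: v0=C4 v1=E4 (M3)
bar 6: v0=B3 v1=G4 (m6)
bar 7: v0=A3 v1=A4 (P8)
bar 8: v0=C4 v1=E4 (M3)
bar 9: v0=A3 v1=C4 (m3)
bar 10: v0=B3 v1=G4 (m6)
bar 11: v0=A3 v1=A4 (P8)
  R2 @ bar2.0: G3/B3 M3 -> A3/A4 P8 similar
  R7 @ bar2.0: B3->A4 leap 10st
  R7 @ bar4.2: B4->F4 leap 6st
  R4 @ bar6.3: B3/F4 TT untreated
  R4 @ bar7.2: A3/D4 P4 untreated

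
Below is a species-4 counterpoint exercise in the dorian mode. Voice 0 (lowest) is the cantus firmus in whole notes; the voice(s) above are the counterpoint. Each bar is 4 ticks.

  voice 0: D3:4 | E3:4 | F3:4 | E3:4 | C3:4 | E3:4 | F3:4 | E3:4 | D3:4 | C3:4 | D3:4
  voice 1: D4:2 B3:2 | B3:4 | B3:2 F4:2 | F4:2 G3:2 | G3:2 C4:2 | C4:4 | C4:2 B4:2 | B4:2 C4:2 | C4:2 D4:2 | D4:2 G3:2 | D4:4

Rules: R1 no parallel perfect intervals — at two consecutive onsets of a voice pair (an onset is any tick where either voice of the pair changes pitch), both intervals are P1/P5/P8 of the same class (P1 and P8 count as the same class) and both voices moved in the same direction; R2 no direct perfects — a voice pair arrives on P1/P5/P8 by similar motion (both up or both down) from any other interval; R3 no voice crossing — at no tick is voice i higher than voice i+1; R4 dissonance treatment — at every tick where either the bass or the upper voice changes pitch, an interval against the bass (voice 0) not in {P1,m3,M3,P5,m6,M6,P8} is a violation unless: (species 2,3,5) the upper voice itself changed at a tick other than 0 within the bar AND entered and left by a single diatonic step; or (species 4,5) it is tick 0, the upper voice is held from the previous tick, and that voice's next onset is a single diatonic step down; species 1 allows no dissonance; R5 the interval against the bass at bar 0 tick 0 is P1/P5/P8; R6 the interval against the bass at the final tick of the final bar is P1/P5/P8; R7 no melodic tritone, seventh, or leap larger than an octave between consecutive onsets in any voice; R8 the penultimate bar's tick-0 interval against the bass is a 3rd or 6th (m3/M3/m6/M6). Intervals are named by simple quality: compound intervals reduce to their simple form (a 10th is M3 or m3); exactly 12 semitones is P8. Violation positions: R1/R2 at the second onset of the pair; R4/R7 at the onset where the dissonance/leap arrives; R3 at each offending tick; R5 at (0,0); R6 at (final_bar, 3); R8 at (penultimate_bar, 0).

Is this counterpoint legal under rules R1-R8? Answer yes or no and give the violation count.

No (11 violations)

bar 0: v0=D3 v1=D4 (P8)
bar 1: v0=E3 v1=B3 (P5)
bar 2: v0=F3 v1=B3 (TT)
bar 3: v0=E3 v1=F4 (m2)
bar 4: v0=C3 v1=G3 (P5)
bar 5: v0=E3 v1=C4 (m6)
bar 6: v0=F3 v1=C4 (P5)
bar 7: v0=E3 v1=B4 (P5)
bar 8: v0=D3 v1=C4 (m7)
bar 9: v0=C3 v1=D4 (M2)
bar 10: v0=D3 v1=D4 (P8)
  R4 @ bar2.0: F3/B3 TT untreated
  R7 @ bar2.2: B3->F4 leap 6st
  R4 @ bar3.0: E3/F4 m2 untreated
  R7 @ bar3.2: F4->G3 leap 10st
  R4 @ bar6.2: F3/B4 TT untreated
  R7 @ bar6.2: C4->B4 leap 11st
  R7 @ bar7.2: B4->C4 leap 11st
  R4 @ bar8.0: D3/C4 m7 untreated
  R4 @ bar9.0: C3/D4 M2 untreated
  R8 @ bar9.0: penult M2 not 3rd/6th
  R2 @ bar10.0: C3/G3 P5 -> D3/D4 P8 similar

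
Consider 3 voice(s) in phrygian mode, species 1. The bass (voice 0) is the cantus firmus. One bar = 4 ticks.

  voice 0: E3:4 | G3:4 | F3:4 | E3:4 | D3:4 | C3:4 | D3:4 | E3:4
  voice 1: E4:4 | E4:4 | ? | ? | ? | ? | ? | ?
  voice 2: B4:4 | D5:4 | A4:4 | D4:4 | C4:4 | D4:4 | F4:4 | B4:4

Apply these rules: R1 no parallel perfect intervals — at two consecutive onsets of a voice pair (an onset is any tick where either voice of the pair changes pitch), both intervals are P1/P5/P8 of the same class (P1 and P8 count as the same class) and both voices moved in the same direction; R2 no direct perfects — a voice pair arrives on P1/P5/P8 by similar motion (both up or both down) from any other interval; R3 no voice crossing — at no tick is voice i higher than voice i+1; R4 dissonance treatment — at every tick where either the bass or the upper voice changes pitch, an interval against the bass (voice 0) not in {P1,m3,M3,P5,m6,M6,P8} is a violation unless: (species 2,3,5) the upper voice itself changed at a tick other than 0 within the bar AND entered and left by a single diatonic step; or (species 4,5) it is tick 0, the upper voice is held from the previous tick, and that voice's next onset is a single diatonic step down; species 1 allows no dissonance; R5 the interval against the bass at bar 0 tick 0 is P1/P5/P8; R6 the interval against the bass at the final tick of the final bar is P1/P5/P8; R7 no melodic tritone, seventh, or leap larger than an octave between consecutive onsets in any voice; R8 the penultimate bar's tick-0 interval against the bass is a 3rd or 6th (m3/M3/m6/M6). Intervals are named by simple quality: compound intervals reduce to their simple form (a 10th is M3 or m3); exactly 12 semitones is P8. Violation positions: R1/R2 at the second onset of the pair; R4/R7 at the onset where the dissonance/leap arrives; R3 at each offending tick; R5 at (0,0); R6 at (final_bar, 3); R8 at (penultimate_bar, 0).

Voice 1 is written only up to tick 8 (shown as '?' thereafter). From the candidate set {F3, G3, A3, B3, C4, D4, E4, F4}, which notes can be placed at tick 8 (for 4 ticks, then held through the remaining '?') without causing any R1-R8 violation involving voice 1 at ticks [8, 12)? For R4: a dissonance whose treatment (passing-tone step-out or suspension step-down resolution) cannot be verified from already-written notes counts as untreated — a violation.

{F4}

F3: violates R2,R7
G3: violates R4
A3: violates R2
B3: violates R4
C4: violates R2
D4: violates R2
E4: violates R4
F4: legal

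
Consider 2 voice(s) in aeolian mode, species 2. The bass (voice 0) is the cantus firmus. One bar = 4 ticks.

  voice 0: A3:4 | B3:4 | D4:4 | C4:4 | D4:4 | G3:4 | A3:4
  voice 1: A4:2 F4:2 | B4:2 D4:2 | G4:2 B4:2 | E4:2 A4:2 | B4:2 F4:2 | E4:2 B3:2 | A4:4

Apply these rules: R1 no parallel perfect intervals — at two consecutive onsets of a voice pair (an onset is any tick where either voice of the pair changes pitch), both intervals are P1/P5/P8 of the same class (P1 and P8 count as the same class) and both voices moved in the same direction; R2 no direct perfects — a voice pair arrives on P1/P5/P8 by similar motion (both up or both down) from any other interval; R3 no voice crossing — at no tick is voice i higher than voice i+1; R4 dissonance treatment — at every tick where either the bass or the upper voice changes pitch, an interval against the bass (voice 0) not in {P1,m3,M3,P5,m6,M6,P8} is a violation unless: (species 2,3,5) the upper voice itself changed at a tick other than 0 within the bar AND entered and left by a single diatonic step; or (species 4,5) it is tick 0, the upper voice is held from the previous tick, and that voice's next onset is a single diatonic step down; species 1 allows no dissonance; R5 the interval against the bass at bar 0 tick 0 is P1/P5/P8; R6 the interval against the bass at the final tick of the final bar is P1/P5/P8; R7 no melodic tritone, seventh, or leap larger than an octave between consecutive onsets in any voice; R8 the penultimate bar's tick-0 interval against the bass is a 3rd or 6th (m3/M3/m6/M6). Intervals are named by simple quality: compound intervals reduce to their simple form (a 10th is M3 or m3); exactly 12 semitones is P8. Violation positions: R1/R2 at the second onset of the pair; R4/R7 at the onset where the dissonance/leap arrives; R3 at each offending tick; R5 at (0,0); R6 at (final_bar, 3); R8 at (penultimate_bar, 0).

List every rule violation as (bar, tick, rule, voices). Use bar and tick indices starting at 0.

bar 0: v0=A3 v1=A4 downbeat P8
bar 1: v0=B3 v1=B4 downbeat P8
bar 2: v0=D4 v1=G4 downbeat P4
bar 3: v0=C4 v1=E4 downbeat M3
bar 4: v0=D4 v1=B4 downbeat M6
bar 5: v0=G3 v1=E4 downbeat M6
bar 6: v0=A3 v1=A4 downbeat P8
  -> R2 @ bar 1 tick 0 v(0, 1): A3/F4 m6 -> B3/B4 P8 similar
  -> R7 @ bar 1 tick 0 v(1,): F4->B4 leap 6st
  -> R4 @ bar 2 tick 0 v(0, 1): D4/G4 P4 untreated
  -> R7 @ bar 4 tick 2 v(1,): B4->F4 leap 6st
  -> R2 @ bar 6 tick 0 v(0, 1): G3/B3 M3 -> A3/A4 P8 similar
  -> R7 @ bar 6 tick 0 v(1,): B3->A4 leap 10st

(1, 0, R2, (0, 1))
(1, 0, R7, (1,))
(2, 0, R4, (0, 1))
(4, 2, R7, (1,))
(6, 0, R2, (0, 1))
(6, 0, R7, (1,))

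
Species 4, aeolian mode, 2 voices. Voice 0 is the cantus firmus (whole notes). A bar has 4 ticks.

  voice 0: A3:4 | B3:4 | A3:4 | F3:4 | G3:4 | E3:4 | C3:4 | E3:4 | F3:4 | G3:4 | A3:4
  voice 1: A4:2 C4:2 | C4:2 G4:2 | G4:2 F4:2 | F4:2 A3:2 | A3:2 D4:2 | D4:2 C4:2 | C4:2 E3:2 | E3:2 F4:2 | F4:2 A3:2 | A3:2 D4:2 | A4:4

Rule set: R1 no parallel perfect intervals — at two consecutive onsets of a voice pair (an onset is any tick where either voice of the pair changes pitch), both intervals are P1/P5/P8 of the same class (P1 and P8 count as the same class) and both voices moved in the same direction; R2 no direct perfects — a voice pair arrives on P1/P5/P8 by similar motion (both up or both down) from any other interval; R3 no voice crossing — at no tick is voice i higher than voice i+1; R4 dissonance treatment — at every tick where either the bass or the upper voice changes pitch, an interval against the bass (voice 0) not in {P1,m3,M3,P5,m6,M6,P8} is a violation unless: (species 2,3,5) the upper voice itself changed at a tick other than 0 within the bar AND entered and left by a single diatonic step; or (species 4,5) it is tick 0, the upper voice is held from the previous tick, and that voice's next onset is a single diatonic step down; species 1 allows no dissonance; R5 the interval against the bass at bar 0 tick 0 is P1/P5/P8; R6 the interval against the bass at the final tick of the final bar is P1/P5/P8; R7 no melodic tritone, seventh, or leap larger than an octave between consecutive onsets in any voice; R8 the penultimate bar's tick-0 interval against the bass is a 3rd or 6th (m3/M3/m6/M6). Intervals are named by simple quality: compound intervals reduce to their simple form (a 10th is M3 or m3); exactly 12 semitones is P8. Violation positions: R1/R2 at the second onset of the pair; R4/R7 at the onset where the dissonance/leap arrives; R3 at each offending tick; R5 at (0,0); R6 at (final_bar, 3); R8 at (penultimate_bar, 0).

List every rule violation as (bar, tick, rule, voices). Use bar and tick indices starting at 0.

bar 0: v0=A3 v1=A4 downbeat P8
bar 1: v0=B3 v1=C4 downbeat m2
bar 2: v0=A3 v1=G4 downbeat m7
bar 3: v0=F3 v1=F4 downbeat P8
bar 4: v0=G3 v1=A3 downbeat M2
bar 5: v0=E3 v1=D4 downbeat m7
bar 6: v0=C3 v1=C4 downbeat P8
bar 7: v0=E3 v1=E3 downbeat P1
bar 8: v0=F3 v1=F4 downbeat P8
bar 9: v0=G3 v1=A3 downbeat M2
bar 10: v0=A3 v1=A4 downbeat P8
  -> R4 @ bar 1 tick 0 v(0, 1): B3/C4 m2 untreated
  -> R4 @ bar 4 tick 0 v(0, 1): G3/A3 M2 untreated
  -> R4 @ bar 7 tick 2 v(0, 1): E3/F4 m2 untreated
  -> R7 @ bar 7 tick 2 v(1,): E3->F4 leap 13st
  -> R4 @ bar 9 tick 0 v(0, 1): G3/A3 M2 untreated
  -> R8 @ bar 9 tick 0 v(0, 1): penult M2 not 3rd/6th
  -> R2 @ bar 10 tick 0 v(0, 1): G3/D4 P5 -> A3/A4 P8 similar

(1, 0, R4, (0, 1))
(4, 0, R4, (0, 1))
(7, 2, R4, (0, 1))
(7, 2, R7, (1,))
(9, 0, R4, (0, 1))
(9, 0, R8, (0, 1))
(10, 0, R2, (0, 1))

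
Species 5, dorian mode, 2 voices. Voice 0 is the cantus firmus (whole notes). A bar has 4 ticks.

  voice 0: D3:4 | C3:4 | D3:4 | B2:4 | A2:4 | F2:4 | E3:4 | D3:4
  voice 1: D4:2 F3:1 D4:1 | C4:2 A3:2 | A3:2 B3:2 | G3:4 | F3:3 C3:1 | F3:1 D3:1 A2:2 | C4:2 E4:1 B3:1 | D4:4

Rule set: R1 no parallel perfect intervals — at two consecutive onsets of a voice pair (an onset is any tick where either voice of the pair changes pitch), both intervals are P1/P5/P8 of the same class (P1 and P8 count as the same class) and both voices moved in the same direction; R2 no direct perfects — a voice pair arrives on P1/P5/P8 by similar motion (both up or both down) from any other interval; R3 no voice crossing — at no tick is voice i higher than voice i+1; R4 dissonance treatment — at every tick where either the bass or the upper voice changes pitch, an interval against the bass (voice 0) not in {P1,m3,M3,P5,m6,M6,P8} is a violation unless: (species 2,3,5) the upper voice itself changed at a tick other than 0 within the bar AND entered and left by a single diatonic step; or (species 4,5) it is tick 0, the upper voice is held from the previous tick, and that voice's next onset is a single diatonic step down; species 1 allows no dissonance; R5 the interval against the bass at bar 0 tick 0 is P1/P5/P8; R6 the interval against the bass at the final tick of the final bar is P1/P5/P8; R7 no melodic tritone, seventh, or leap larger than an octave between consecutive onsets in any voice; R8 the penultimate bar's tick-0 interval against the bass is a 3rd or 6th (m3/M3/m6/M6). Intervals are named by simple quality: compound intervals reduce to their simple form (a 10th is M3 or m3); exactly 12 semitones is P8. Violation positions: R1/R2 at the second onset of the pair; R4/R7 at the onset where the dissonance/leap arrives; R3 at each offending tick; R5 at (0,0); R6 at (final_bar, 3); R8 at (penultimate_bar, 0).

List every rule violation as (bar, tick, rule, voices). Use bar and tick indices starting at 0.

bar 0: v0=D3 v1=D4 downbeat P8
bar 1: v0=C3 v1=C4 downbeat P8
bar 2: v0=D3 v1=A3 downbeat P5
bar 3: v0=B2 v1=G3 downbeat m6
bar 4: v0=A2 v1=F3 downbeat m6
bar 5: v0=F2 v1=F3 downbeat P8
bar 6: v0=E3 v1=C4 downbeat m6
bar 7: v0=D3 v1=D4 downbeat P8
  -> R1 @ bar 1 tick 0 v(0, 1): D3/D4 P8 -> C3/C4 P8 similar
  -> R7 @ bar 6 tick 0 v(0,): F2->E3 leap 11st
  -> R7 @ bar 6 tick 0 v(1,): A2->C4 leap 15st

(1, 0, R1, (0, 1))
(6, 0, R7, (0,))
(6, 0, R7, (1,))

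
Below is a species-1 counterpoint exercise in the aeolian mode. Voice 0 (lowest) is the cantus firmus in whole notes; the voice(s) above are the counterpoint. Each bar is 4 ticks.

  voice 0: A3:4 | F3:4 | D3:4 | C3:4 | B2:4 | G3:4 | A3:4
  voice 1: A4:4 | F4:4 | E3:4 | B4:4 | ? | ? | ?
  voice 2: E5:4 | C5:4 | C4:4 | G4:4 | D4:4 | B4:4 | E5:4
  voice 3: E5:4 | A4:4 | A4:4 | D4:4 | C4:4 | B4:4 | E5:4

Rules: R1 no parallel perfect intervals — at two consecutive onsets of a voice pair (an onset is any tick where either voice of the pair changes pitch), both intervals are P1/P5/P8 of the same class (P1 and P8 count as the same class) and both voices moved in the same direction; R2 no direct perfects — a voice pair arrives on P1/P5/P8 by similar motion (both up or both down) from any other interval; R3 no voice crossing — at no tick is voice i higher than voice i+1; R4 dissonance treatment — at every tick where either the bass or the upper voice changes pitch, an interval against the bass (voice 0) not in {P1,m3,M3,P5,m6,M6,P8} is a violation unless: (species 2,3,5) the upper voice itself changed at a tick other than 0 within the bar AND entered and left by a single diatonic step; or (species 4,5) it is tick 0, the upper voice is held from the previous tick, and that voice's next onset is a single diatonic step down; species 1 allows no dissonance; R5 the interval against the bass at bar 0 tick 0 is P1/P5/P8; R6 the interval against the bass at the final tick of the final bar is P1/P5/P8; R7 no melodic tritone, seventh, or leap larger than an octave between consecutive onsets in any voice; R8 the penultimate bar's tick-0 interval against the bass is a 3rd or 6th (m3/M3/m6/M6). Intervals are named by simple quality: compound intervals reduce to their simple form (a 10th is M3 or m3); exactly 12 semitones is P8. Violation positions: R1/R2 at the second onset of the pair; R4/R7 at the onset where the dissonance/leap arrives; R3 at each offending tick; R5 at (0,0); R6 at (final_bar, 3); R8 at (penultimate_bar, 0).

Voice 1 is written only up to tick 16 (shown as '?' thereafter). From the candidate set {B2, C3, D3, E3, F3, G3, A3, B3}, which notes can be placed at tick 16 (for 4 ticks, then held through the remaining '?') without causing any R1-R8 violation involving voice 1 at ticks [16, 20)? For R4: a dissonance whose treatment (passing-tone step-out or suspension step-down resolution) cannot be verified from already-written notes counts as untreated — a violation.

{}

B2: violates R2,R7
C3: violates R2,R4,R7
D3: violates R2,R7
E3: violates R4,R7
F3: violates R2,R4,R7
G3: violates R2,R7
A3: violates R4,R7
B3: violates R2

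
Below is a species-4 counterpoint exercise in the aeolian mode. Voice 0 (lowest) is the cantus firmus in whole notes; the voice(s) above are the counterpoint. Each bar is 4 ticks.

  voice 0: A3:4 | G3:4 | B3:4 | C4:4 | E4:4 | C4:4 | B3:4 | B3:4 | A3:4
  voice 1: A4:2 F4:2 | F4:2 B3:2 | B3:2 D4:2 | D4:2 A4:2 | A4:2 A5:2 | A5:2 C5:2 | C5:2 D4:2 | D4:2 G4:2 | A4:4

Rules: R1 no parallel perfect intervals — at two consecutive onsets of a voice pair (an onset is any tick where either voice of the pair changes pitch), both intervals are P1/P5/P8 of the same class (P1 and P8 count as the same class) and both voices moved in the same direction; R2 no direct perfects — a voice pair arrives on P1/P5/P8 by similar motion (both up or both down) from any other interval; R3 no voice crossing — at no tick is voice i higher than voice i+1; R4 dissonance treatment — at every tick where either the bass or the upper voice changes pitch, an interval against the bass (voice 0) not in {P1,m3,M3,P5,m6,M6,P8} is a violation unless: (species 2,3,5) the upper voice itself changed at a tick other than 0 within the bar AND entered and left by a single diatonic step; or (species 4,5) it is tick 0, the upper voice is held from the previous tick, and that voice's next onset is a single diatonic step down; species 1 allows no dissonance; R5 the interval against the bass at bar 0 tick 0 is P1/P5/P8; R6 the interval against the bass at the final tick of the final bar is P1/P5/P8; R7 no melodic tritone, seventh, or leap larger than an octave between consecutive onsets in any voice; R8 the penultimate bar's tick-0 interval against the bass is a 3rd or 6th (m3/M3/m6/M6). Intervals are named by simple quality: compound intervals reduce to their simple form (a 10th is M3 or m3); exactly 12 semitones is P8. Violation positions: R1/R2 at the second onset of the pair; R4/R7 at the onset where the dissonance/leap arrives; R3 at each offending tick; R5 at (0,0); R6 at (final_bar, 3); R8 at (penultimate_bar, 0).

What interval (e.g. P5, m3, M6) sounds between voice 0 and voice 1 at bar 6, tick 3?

voice 0=B3 voice 1=D4 -> m3

m3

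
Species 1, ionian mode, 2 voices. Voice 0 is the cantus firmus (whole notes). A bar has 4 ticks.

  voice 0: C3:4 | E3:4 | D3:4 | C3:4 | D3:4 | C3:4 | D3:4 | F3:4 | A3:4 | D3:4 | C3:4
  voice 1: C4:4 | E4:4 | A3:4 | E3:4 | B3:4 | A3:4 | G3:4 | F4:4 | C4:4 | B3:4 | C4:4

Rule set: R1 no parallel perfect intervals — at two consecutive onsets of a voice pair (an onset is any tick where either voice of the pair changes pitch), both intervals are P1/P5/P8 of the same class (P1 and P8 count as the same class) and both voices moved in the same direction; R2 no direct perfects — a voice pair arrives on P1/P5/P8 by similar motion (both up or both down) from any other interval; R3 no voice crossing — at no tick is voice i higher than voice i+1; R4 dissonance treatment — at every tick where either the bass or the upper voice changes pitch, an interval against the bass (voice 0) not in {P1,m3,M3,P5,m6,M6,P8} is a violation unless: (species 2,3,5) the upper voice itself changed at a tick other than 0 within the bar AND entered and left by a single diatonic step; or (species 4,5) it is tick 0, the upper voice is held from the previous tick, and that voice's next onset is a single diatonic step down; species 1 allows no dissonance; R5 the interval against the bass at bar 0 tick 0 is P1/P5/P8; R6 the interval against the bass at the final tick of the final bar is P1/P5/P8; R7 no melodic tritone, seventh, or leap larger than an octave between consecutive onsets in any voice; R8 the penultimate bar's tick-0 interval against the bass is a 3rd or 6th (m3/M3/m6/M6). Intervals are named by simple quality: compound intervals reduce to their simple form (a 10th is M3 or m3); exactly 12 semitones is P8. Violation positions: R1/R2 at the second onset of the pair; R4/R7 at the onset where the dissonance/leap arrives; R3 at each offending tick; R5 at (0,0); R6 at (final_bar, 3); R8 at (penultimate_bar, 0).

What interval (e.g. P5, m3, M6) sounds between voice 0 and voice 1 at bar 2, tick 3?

voice 0=D3 voice 1=A3 -> P5

P5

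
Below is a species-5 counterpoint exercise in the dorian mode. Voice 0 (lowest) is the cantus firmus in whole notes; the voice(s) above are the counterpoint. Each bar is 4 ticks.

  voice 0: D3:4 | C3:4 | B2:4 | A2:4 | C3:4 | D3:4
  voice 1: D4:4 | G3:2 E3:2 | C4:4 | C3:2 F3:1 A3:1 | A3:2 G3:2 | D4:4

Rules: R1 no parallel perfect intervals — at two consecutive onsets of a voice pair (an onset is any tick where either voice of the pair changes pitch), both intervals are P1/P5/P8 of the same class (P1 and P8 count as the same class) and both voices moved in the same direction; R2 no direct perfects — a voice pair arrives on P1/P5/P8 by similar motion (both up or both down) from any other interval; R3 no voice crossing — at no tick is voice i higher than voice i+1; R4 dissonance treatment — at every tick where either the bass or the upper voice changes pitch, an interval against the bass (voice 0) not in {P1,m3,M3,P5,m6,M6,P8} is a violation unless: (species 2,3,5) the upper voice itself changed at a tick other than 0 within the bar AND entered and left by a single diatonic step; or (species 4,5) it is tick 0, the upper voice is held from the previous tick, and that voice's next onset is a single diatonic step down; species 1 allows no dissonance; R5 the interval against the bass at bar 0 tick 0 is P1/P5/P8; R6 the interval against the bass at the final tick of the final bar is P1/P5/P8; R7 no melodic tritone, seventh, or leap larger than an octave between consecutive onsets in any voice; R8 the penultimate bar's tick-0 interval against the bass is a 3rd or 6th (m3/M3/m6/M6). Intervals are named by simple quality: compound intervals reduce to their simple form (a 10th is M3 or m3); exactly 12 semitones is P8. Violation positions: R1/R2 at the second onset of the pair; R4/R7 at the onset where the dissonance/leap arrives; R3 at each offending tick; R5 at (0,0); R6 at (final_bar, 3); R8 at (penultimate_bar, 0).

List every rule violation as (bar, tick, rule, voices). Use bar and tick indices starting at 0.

(1, 0, R2, (0, 1))
(2, 0, R4, (0, 1))
(5, 0, R2, (0, 1))

bar 0: v0=D3 v1=D4 downbeat P8
bar 1: v0=C3 v1=G3 downbeat P5
bar 2: v0=B2 v1=C4 downbeat m2
bar 3: v0=A2 v1=C3 downbeat m3
bar 4: v0=C3 v1=A3 downbeat M6
bar 5: v0=D3 v1=D4 downbeat P8
  -> R2 @ bar 1 tick 0 v(0, 1): D3/D4 P8 -> C3/G3 P5 similar
  -> R4 @ bar 2 tick 0 v(0, 1): B2/C4 m2 untreated
  -> R2 @ bar 5 tick 0 v(0, 1): C3/G3 P5 -> D3/D4 P8 similar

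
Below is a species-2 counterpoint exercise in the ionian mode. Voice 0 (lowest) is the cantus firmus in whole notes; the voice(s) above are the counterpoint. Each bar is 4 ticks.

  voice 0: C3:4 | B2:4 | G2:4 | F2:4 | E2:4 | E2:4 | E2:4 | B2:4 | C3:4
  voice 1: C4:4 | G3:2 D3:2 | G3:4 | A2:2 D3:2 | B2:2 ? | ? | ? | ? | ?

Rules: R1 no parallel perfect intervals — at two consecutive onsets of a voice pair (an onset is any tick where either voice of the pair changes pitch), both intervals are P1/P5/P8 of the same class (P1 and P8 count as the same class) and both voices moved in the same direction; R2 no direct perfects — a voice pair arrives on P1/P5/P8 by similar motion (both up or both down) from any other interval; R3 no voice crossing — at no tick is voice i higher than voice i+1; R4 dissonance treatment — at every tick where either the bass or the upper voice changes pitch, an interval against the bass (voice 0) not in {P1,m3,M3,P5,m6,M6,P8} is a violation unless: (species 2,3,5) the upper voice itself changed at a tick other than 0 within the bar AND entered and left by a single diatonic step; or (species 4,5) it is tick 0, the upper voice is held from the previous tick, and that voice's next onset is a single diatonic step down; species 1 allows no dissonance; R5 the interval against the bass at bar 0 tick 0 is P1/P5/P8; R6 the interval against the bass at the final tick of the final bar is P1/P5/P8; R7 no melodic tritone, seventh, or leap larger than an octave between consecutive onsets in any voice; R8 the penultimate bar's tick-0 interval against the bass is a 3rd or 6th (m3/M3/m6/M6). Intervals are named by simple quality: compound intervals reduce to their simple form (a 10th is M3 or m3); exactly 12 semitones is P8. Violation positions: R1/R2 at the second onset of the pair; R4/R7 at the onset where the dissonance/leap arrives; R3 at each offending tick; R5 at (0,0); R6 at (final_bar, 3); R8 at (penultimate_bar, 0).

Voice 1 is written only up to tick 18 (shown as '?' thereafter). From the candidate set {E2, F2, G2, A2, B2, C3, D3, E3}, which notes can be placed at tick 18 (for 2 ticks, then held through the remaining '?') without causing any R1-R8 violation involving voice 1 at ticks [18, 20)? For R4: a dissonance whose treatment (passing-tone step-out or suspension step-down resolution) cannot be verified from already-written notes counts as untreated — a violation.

{B2, C3, E2, E3, G2}

E2: legal
F2: violates R4,R7
G2: legal
A2: violates R4
B2: legal
C3: legal
D3: violates R4
E3: legal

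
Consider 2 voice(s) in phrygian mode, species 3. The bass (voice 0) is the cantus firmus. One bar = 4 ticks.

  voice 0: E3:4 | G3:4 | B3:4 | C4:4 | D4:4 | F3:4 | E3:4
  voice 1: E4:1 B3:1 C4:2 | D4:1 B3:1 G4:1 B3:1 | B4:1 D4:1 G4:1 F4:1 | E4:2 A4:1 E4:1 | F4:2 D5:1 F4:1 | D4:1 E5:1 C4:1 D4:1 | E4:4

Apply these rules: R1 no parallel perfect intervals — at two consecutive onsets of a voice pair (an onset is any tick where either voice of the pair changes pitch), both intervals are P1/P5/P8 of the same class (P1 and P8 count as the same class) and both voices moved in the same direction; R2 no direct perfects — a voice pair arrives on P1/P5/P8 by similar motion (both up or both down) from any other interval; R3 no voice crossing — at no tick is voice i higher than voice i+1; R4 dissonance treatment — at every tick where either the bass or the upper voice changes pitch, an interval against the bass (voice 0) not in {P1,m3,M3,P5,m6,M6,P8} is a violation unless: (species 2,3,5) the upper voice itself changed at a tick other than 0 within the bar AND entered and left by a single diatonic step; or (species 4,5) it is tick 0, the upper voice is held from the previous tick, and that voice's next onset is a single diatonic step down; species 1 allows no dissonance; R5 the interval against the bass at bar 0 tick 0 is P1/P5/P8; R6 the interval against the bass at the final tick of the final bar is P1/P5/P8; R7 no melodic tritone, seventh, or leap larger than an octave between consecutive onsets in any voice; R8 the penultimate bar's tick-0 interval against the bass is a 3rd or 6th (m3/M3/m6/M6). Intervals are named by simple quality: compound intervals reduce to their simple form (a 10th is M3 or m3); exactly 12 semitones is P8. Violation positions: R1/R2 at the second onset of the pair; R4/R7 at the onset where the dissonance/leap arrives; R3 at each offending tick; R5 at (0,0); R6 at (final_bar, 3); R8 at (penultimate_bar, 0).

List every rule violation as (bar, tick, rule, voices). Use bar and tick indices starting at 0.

(1, 0, R2, (0, 1))
(2, 0, R2, (0, 1))
(5, 1, R4, (0, 1))
(5, 1, R7, (1,))
(5, 2, R7, (1,))

bar 0: v0=E3 v1=E4 downbeat P8
bar 1: v0=G3 v1=D4 downbeat P5
bar 2: v0=B3 v1=B4 downbeat P8
bar 3: v0=C4 v1=E4 downbeat M3
bar 4: v0=D4 v1=F4 downbeat m3
bar 5: v0=F3 v1=D4 downbeat M6
bar 6: v0=E3 v1=E4 downbeat P8
  -> R2 @ bar 1 tick 0 v(0, 1): E3/C4 m6 -> G3/D4 P5 similar
  -> R2 @ bar 2 tick 0 v(0, 1): G3/B3 M3 -> B3/B4 P8 similar
  -> R4 @ bar 5 tick 1 v(0, 1): F3/E5 M7 untreated
  -> R7 @ bar 5 tick 1 v(1,): D4->E5 leap 14st
  -> R7 @ bar 5 tick 2 v(1,): E5->C4 leap 16st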